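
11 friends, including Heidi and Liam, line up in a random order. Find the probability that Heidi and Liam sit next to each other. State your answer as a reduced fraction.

There are 11! = 39916800 arrangements.
Treat Heidi and Liam as a block: 10! arrangements of the blocks × 2 orders within the block = 2·3628800 = 7257600.
Probability = 7257600/39916800 = 2/11.

2/11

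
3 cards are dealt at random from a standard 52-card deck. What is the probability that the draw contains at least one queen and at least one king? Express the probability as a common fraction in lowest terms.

188/5525

There are C(52,3) = 22100 possible draws.
By inclusion-exclusion on the complements, draws missing all queens or all kings: C(48,3) + C(48,3) − C(44,3) = 17296 + 17296 − 13244 = 21348.
So draws with at least one of each: 22100 − 21348 = 752, probability 752/22100 = 188/5525.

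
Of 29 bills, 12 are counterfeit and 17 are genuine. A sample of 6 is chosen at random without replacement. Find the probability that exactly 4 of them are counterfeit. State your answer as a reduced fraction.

The sample space is all 6-subsets of the 29: C(29,6) = 475020.
Selections with exactly 4 counterfeit: choose 4 of the 12 counterfeit and 2 of the 17 genuine, C(12,4)·C(17,2) = 495·136 = 67320.
Probability = 67320/475020 = 374/2639.

374/2639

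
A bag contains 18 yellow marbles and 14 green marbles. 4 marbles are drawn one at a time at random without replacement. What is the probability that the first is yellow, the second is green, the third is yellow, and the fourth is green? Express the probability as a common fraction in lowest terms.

Multiply the conditional probabilities at each draw: 18/32 · 14/31 · 17/30 · 13/29 = 55692/863040 = 4641/71920.

4641/71920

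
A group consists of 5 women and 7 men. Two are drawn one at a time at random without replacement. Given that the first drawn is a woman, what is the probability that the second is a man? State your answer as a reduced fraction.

7/11

After removing one woman, 11 remain: 4 women and 7 men.
So the probability the next is a man is 7/11.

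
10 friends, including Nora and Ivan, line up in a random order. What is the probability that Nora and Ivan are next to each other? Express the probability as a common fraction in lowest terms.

1/5

There are 10! = 3628800 arrangements.
Treat Nora and Ivan as a block: 9! arrangements of the blocks × 2 orders within the block = 2·362880 = 725760.
Probability = 725760/3628800 = 1/5.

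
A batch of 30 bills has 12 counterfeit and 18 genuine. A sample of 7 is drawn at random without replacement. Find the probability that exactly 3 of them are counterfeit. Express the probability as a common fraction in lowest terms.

374/1131

Total number of selections: C(30,7) = 2035800.
Selections with exactly 3 counterfeit: choose 3 of the 12 counterfeit and 4 of the 18 genuine, C(12,3)·C(18,4) = 220·3060 = 673200.
Probability = 673200/2035800 = 374/1131.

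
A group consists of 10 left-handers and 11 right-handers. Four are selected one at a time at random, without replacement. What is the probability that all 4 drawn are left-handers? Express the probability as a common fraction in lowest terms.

Multiply the conditional probabilities at each draw: 10/21 · 9/20 · 8/19 · 7/18 = 5040/143640 = 2/57.

2/57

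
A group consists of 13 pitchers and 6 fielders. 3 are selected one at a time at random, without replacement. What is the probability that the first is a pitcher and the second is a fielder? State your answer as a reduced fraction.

Multiply the conditional probabilities at each draw: 13/19 · 6/18 = 78/342 = 13/57.

13/57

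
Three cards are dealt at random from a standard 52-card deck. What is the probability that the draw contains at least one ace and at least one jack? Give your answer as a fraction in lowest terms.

There are C(52,3) = 22100 possible draws.
By inclusion-exclusion on the complements, draws missing all aces or all jacks: C(48,3) + C(48,3) − C(44,3) = 17296 + 17296 − 13244 = 21348.
So draws with at least one of each: 22100 − 21348 = 752, probability 752/22100 = 188/5525.

188/5525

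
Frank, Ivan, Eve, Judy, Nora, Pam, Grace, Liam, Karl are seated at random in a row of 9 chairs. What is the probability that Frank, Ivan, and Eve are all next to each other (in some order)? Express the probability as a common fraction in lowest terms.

1/12

There are 9! = 362880 arrangements.
Treat the three as one block: 7! placements × 3! orders within the block = 5040·6 = 30240.
Probability = 30240/362880 = 1/12.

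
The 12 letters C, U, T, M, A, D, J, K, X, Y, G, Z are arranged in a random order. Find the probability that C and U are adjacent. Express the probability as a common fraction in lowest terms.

There are 12! = 479001600 arrangements.
Treat C and U as a block: 11! arrangements of the blocks × 2 orders within the block = 2·39916800 = 79833600.
Probability = 79833600/479001600 = 1/6.

1/6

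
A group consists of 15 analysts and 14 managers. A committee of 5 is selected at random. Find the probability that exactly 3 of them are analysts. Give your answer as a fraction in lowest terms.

91/261

The sample space is all 5-subsets of the 29: C(29,5) = 118755.
Selections with exactly 3 analysts: choose 3 of the 15 analysts and 2 of the 14 managers, C(15,3)·C(14,2) = 455·91 = 41405.
Probability = 41405/118755 = 91/261.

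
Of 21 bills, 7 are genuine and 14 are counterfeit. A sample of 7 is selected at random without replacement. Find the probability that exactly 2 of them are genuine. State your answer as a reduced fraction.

There are C(21,7) = 116280 ways to choose 7 from 21.
Selections with exactly 2 genuine: choose 2 of the 7 genuine and 5 of the 14 counterfeit, C(7,2)·C(14,5) = 21·2002 = 42042.
Probability = 42042/116280 = 7007/19380.

7007/19380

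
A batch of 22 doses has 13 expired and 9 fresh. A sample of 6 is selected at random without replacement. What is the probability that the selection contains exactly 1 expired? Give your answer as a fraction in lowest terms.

The sample space is all 6-subsets of the 22: C(22,6) = 74613.
Selections with exactly 1 expired: choose 1 of the 13 expired and 5 of the 9 fresh, C(13,1)·C(9,5) = 13·126 = 1638.
Probability = 1638/74613 = 78/3553.

78/3553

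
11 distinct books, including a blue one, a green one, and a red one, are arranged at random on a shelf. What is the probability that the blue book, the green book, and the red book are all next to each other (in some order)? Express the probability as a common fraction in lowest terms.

3/55

There are 11! = 39916800 arrangements.
Treat the three as one block: 9! placements × 3! orders within the block = 362880·6 = 2177280.
Probability = 2177280/39916800 = 3/55.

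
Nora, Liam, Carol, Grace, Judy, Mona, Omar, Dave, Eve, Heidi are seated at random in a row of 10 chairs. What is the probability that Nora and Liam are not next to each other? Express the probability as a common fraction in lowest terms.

There are 10! = 3628800 arrangements.
Arrangements with Nora and Liam adjacent: 2·9! = 725760.
So not adjacent: 3628800 − 725760 = 2903040, probability 2903040/3628800 = 4/5.

4/5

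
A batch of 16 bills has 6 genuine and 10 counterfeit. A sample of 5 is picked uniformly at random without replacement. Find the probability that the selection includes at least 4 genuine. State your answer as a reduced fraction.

1/28

Total selections: C(16,5) = 4368.
Favorable selections (at least 4 genuine): C(6,4)·C(10,1) + C(6,5)·C(10,0) = 150 + 6 = 156.
Probability = 156/4368 = 1/28.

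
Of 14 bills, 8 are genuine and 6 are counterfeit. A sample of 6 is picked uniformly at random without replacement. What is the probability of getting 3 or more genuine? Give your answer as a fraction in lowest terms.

362/429

There are C(14,6) = 3003 ways to choose the 6.
Count the complement (fewer than 3 genuine): C(8,0)·C(6,6) + C(8,1)·C(6,5) + C(8,2)·C(6,4) = 1 + 48 + 420 = 469.
Probability = 1 − 469/3003 = 2534/3003 = 362/429.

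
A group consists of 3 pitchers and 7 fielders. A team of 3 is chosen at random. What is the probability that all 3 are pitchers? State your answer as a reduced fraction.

1/120

There are C(10,3) = 120 possible selections.
Selections with all pitchers: C(3,3) = 1.
Probability = 1/120.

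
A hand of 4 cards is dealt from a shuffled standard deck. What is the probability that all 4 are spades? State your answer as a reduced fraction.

There are C(52,4) = 270725 possible 4-card hands.
Hands that are all spades: C(13,4) = 715.
Probability = 715/270725 = 11/4165.

11/4165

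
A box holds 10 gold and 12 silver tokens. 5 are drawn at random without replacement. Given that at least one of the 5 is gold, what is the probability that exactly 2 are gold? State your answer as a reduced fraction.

Work in counts. Selections with at least one gold: C(22,5) − C(12,5) = 26334 − 792 = 25542.
Of those, selections where exactly 2 are gold: C(10,2)·C(12,3) = 45·220 = 9900.
Conditional probability = 9900/25542 = 50/129.

50/129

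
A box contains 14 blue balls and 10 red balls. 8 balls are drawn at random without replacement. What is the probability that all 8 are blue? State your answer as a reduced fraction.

There are C(24,8) = 735471 possible selections.
Selections with all blue: C(14,8) = 3003.
Probability = 3003/735471 = 91/22287.

91/22287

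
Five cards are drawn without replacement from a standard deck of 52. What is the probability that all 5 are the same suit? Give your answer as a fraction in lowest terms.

There are C(52,5) = 2598960 possible 5-card hands.
Hands of one suit: 4 suits × C(13,5) = 4·1287 = 5148.
Probability = 5148/2598960 = 33/16660.

33/16660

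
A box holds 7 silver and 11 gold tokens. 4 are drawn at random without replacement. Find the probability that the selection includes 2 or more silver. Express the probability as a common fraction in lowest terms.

35/68

There are C(18,4) = 3060 ways to choose the 4.
Count the complement (fewer than 2 silver): C(7,0)·C(11,4) + C(7,1)·C(11,3) = 330 + 1155 = 1485.
Probability = 1 − 1485/3060 = 1575/3060 = 35/68.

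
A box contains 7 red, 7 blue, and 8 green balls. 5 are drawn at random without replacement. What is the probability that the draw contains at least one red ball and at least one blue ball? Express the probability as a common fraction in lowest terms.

There are C(22,5) = 26334 possible draws.
By inclusion-exclusion on the complements, draws missing all red or all blue: C(15,5) + C(15,5) − C(8,5) = 3003 + 3003 − 56 = 5950.
So draws with at least one of each: 26334 − 5950 = 20384, probability 20384/26334 = 1456/1881.

1456/1881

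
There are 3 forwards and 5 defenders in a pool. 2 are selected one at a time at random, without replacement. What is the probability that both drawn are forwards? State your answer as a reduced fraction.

3/28

Multiply the conditional probabilities at each draw: 3/8 · 2/7 = 6/56 = 3/28.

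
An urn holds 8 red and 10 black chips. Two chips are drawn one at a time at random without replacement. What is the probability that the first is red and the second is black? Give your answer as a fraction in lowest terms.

40/153

Multiply the conditional probabilities at each draw: 8/18 · 10/17 = 80/306 = 40/153.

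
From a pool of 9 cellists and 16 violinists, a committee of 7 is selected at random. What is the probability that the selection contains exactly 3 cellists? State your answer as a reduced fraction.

7644/24035

There are C(25,7) = 480700 ways to choose 7 from 25.
Selections with exactly 3 cellists: choose 3 of the 9 cellists and 4 of the 16 violinists, C(9,3)·C(16,4) = 84·1820 = 152880.
Probability = 152880/480700 = 7644/24035.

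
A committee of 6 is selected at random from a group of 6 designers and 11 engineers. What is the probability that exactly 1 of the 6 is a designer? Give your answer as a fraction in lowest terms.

99/442

Total number of selections: C(17,6) = 12376.
Selections with exactly 1 designer: choose 1 of the 6 designers and 5 of the 11 engineers, C(6,1)·C(11,5) = 6·462 = 2772.
Probability = 2772/12376 = 99/442.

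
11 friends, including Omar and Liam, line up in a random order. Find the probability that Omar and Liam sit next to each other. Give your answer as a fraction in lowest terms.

There are 11! = 39916800 arrangements.
Treat Omar and Liam as a block: 10! arrangements of the blocks × 2 orders within the block = 2·3628800 = 7257600.
Probability = 7257600/39916800 = 2/11.

2/11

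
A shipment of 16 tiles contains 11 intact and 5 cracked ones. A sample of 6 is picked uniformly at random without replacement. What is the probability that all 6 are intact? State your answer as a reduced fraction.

There are C(16,6) = 8008 possible selections.
Selections with all intact: C(11,6) = 462.
Probability = 462/8008 = 3/52.

3/52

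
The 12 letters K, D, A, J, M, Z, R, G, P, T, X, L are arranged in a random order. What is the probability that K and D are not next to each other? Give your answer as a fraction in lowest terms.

5/6

There are 12! = 479001600 arrangements.
Arrangements with K and D adjacent: 2·11! = 79833600.
So not adjacent: 479001600 − 79833600 = 399168000, probability 399168000/479001600 = 5/6.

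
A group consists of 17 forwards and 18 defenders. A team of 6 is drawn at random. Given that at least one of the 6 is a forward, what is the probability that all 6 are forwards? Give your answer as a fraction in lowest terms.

Work in counts. Selections with at least one forward: C(35,6) − C(18,6) = 1623160 − 18564 = 1604596.
Of those, selections where all 6 are forwards: C(17,6) = 12376.
Conditional probability = 12376/1604596 = 26/3371.

26/3371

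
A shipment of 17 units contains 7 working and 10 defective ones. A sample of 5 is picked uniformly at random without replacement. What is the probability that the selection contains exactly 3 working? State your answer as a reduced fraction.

The sample space is all 5-subsets of the 17: C(17,5) = 6188.
Selections with exactly 3 working: choose 3 of the 7 working and 2 of the 10 defective, C(7,3)·C(10,2) = 35·45 = 1575.
Probability = 1575/6188 = 225/884.

225/884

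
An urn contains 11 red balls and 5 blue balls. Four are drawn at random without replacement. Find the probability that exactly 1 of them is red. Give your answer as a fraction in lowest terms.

11/182

The sample space is all 4-subsets of the 16: C(16,4) = 1820.
Selections with exactly 1 red: choose 1 of the 11 red and 3 of the 5 blue, C(11,1)·C(5,3) = 11·10 = 110.
Probability = 110/1820 = 11/182.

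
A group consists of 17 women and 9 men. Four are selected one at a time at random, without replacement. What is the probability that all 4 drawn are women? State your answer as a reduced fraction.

Multiply the conditional probabilities at each draw: 17/26 · 16/25 · 15/24 · 14/23 = 57120/358800 = 238/1495.

238/1495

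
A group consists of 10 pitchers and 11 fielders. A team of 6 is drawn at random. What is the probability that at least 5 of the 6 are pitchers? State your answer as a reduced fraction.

Total selections: C(21,6) = 54264.
Favorable selections (at least 5 pitchers): C(10,5)·C(11,1) + C(10,6)·C(11,0) = 2772 + 210 = 2982.
Probability = 2982/54264 = 71/1292.

71/1292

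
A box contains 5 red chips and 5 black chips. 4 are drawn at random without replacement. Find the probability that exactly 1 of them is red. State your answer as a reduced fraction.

The sample space is all 4-subsets of the 10: C(10,4) = 210.
Selections with exactly 1 red: choose 1 of the 5 red and 3 of the 5 black, C(5,1)·C(5,3) = 5·10 = 50.
Probability = 50/210 = 5/21.

5/21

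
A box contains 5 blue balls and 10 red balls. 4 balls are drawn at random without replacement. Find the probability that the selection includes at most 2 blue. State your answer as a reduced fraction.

12/13

Total selections: C(15,4) = 1365.
Favorable selections (at most 2 blue): C(5,0)·C(10,4) + C(5,1)·C(10,3) + C(5,2)·C(10,2) = 210 + 600 + 450 = 1260.
Probability = 1260/1365 = 12/13.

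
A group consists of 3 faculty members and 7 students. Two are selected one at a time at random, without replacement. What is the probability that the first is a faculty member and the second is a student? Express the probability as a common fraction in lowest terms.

Multiply the conditional probabilities at each draw: 3/10 · 7/9 = 21/90 = 7/30.

7/30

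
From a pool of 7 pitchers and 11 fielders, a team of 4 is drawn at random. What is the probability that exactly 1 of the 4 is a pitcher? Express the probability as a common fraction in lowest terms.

There are C(18,4) = 3060 ways to choose 4 from 18.
Selections with exactly 1 pitcher: choose 1 of the 7 pitchers and 3 of the 11 fielders, C(7,1)·C(11,3) = 7·165 = 1155.
Probability = 1155/3060 = 77/204.

77/204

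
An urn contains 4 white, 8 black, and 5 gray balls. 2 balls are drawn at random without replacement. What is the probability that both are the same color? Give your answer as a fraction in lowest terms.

There are C(17,2) = 136 ways to draw 2 balls.
All same color: C(4,2) + C(8,2) + C(5,2) = 6 + 28 + 10 = 44.
Probability = 44/136 = 11/34.

11/34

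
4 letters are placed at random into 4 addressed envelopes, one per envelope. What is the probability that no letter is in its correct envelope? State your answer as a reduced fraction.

There are 4! = 24 assignments.
By inclusion-exclusion, assignments with no fixed points: C(4,0)·4! − C(4,1)·3! + C(4,2)·2! − C(4,3)·1! + C(4,4)·0! = 9.
Probability = 9/24 = 3/8.

3/8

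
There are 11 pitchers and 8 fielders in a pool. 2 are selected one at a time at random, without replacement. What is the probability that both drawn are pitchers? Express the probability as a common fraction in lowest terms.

55/171

Multiply the conditional probabilities at each draw: 11/19 · 10/18 = 110/342 = 55/171.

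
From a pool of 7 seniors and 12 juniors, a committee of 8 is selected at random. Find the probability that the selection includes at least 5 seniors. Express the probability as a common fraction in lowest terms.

There are C(19,8) = 75582 ways to choose the 8.
Favorable selections (at least 5 seniors): C(7,5)·C(12,3) + C(7,6)·C(12,2) + C(7,7)·C(12,1) = 4620 + 462 + 12 = 5094.
Probability = 5094/75582 = 283/4199.

283/4199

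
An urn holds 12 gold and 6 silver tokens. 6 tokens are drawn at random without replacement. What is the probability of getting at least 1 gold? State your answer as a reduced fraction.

18563/18564

Total selections: C(18,6) = 18564.
The complement is all 6 are silver: C(6,6) = 1.
Probability = 1 − 1/18564 = 18563/18564.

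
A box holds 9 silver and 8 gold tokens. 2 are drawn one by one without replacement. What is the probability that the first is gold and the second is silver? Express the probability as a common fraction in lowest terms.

9/34

Multiply the conditional probabilities at each draw: 8/17 · 9/16 = 72/272 = 9/34.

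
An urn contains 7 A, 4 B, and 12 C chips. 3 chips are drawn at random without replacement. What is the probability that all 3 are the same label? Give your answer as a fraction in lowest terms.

37/253

There are C(23,3) = 1771 ways to draw 3 chips.
All same label: C(7,3) + C(4,3) + C(12,3) = 35 + 4 + 220 = 259.
Probability = 259/1771 = 37/253.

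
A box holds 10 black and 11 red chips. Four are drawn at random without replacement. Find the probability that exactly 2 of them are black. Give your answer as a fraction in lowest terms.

There are C(21,4) = 5985 ways to choose 4 from 21.
Selections with exactly 2 black: choose 2 of the 10 black and 2 of the 11 red, C(10,2)·C(11,2) = 45·55 = 2475.
Probability = 2475/5985 = 55/133.

55/133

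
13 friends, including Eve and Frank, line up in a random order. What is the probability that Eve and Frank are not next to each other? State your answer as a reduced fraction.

11/13

There are 13! = 6227020800 arrangements.
Arrangements with Eve and Frank adjacent: 2·12! = 958003200.
So not adjacent: 6227020800 − 958003200 = 5269017600, probability 5269017600/6227020800 = 11/13.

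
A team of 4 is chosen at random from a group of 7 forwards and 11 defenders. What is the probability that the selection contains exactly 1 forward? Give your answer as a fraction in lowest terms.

77/204

There are C(18,4) = 3060 ways to choose 4 from 18.
Selections with exactly 1 forward: choose 1 of the 7 forwards and 3 of the 11 defenders, C(7,1)·C(11,3) = 7·165 = 1155.
Probability = 1155/3060 = 77/204.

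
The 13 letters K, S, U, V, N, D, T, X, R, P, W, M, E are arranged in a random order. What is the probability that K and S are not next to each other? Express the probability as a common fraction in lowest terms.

There are 13! = 6227020800 arrangements.
Arrangements with K and S adjacent: 2·12! = 958003200.
So not adjacent: 6227020800 − 958003200 = 5269017600, probability 5269017600/6227020800 = 11/13.

11/13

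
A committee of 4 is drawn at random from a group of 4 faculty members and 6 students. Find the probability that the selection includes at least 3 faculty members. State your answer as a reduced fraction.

5/42

There are C(10,4) = 210 ways to choose the 4.
Favorable selections (at least 3 faculty members): C(4,3)·C(6,1) + C(4,4)·C(6,0) = 24 + 1 = 25.
Probability = 25/210 = 5/42.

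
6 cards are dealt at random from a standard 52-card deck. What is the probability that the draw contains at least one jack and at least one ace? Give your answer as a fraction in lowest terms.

718637/5089630

There are C(52,6) = 20358520 possible draws.
By inclusion-exclusion on the complements, draws missing all jacks or all aces: C(48,6) + C(48,6) − C(44,6) = 12271512 + 12271512 − 7059052 = 17483972.
So draws with at least one of each: 20358520 − 17483972 = 2874548, probability 2874548/20358520 = 718637/5089630.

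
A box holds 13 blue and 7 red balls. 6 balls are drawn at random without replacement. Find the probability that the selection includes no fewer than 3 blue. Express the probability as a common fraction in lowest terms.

There are C(20,6) = 38760 ways to choose the 6.
Count the complement (fewer than 3 blue): C(13,0)·C(7,6) + C(13,1)·C(7,5) + C(13,2)·C(7,4) = 7 + 273 + 2730 = 3010.
Probability = 1 − 3010/38760 = 35750/38760 = 3575/3876.

3575/3876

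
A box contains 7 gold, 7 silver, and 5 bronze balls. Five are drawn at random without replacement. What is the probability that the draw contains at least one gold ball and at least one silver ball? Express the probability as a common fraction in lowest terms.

10045/11628

There are C(19,5) = 11628 possible draws.
By inclusion-exclusion on the complements, draws missing all gold or all silver: C(12,5) + C(12,5) − C(5,5) = 792 + 792 − 1 = 1583.
So draws with at least one of each: 11628 − 1583 = 10045, probability 10045/11628.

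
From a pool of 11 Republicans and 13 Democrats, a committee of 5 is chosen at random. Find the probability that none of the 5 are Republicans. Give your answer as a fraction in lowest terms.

There are C(24,5) = 42504 possible selections.
Selections with no Republicans (all Democrats): C(13,5) = 1287.
Probability = 1287/42504 = 39/1288.

39/1288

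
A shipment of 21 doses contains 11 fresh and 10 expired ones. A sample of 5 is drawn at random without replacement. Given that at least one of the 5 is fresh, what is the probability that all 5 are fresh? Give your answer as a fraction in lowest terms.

Work in counts. Selections with at least one fresh: C(21,5) − C(10,5) = 20349 − 252 = 20097.
Of those, selections where all 5 are fresh: C(11,5) = 462.
Conditional probability = 462/20097 = 2/87.

2/87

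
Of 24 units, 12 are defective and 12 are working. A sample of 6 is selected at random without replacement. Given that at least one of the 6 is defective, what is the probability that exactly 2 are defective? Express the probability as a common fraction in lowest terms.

1485/6076

Work in counts. Selections with at least one defective: C(24,6) − C(12,6) = 134596 − 924 = 133672.
Of those, selections where exactly 2 are defective: C(12,2)·C(12,4) = 66·495 = 32670.
Conditional probability = 32670/133672 = 1485/6076.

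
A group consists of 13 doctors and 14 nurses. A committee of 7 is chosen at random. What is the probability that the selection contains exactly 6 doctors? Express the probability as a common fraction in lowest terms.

The sample space is all 7-subsets of the 27: C(27,7) = 888030.
Selections with exactly 6 doctors: choose 6 of the 13 doctors and 1 of the 14 nurses, C(13,6)·C(14,1) = 1716·14 = 24024.
Probability = 24024/888030 = 28/1035.

28/1035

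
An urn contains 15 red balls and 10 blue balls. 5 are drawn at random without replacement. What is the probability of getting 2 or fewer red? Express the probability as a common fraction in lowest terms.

Total selections: C(25,5) = 53130.
Favorable selections (2 or fewer red): C(15,0)·C(10,5) + C(15,1)·C(10,4) + C(15,2)·C(10,3) = 252 + 3150 + 12600 = 16002.
Probability = 16002/53130 = 381/1265.

381/1265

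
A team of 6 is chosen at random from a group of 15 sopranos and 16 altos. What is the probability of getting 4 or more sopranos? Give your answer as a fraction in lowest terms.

Total selections: C(31,6) = 736281.
Favorable selections (4 or more sopranos): C(15,4)·C(16,2) + C(15,5)·C(16,1) + C(15,6)·C(16,0) = 163800 + 48048 + 5005 = 216853.
Probability = 216853/736281 = 2383/8091.

2383/8091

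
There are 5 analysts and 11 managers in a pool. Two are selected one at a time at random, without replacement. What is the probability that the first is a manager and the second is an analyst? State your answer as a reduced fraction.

Multiply the conditional probabilities at each draw: 11/16 · 5/15 = 55/240 = 11/48.

11/48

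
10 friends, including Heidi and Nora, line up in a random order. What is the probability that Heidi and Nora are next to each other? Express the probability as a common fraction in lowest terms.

1/5

There are 10! = 3628800 arrangements.
Treat Heidi and Nora as a block: 9! arrangements of the blocks × 2 orders within the block = 2·362880 = 725760.
Probability = 725760/3628800 = 1/5.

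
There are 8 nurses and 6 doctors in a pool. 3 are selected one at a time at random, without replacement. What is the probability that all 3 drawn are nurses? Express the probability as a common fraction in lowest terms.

Multiply the conditional probabilities at each draw: 8/14 · 7/13 · 6/12 = 336/2184 = 2/13.

2/13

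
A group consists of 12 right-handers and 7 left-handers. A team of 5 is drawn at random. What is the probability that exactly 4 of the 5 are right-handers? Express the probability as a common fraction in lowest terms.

The sample space is all 5-subsets of the 19: C(19,5) = 11628.
Selections with exactly 4 right-handers: choose 4 of the 12 right-handers and 1 of the 7 left-handers, C(12,4)·C(7,1) = 495·7 = 3465.
Probability = 3465/11628 = 385/1292.

385/1292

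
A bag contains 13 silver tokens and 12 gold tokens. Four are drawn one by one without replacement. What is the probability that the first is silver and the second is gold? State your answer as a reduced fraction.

13/50

Multiply the conditional probabilities at each draw: 13/25 · 12/24 = 156/600 = 13/50.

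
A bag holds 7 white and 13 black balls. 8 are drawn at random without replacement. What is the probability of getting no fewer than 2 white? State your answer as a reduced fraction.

There are C(20,8) = 125970 ways to choose the 8.
Count the complement (fewer than 2 white): C(7,0)·C(13,8) + C(7,1)·C(13,7) = 1287 + 12012 = 13299.
Probability = 1 − 13299/125970 = 112671/125970 = 2889/3230.

2889/3230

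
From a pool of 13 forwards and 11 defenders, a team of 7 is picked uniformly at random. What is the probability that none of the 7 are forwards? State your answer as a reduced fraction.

There are C(24,7) = 346104 possible selections.
Selections with no forwards (all defenders): C(11,7) = 330.
Probability = 330/346104 = 5/5244.

5/5244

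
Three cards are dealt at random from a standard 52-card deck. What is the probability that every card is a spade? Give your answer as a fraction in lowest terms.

11/850

There are C(52,3) = 22100 possible 3-card hands.
Hands that are all spades: C(13,3) = 286.
Probability = 286/22100 = 11/850.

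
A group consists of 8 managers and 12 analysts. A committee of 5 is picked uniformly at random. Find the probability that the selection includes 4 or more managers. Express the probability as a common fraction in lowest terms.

Total selections: C(20,5) = 15504.
Favorable selections (4 or more managers): C(8,4)·C(12,1) + C(8,5)·C(12,0) = 840 + 56 = 896.
Probability = 896/15504 = 56/969.

56/969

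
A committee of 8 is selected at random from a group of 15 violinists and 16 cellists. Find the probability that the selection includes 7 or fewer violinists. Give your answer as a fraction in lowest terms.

13474/13485

There are C(31,8) = 7888725 ways to choose the 8.
Favorable selections (7 or fewer violinists): C(15,0)·C(16,8) + C(15,1)·C(16,7) + C(15,2)·C(16,6) + C(15,3)·C(16,5) + C(15,4)·C(16,4) + C(15,5)·C(16,3) + C(15,6)·C(16,2) + C(15,7)·C(16,1) = 12870 + 171600 + 840840 + 1987440 + 2484300 + 1681680 + 600600 + 102960 = 7882290.
Probability = 7882290/7888725 = 13474/13485.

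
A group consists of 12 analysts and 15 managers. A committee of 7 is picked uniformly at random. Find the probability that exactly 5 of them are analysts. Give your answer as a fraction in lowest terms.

28/299

There are C(27,7) = 888030 ways to choose 7 from 27.
Selections with exactly 5 analysts: choose 5 of the 12 analysts and 2 of the 15 managers, C(12,5)·C(15,2) = 792·105 = 83160.
Probability = 83160/888030 = 28/299.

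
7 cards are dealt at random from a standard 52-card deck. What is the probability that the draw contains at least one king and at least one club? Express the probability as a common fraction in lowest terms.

53122231/133784560

There are C(52,7) = 133784560 possible draws.
By inclusion-exclusion on the complements, draws missing all kings or all clubs: C(48,7) + C(39,7) − C(36,7) = 73629072 + 15380937 − 8347680 = 80662329.
So draws with at least one of each: 133784560 − 80662329 = 53122231, probability 53122231/133784560.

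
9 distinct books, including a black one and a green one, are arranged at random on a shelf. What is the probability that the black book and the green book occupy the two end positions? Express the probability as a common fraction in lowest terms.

There are 9! = 362880 arrangements.
Place the black book and the green book at the ends in 2 ways, arrange the remaining 7 in 7! = 5040 ways: 2·5040 = 10080.
Probability = 10080/362880 = 1/36.

1/36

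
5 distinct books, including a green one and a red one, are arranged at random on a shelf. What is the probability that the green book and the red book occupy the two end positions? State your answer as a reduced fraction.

There are 5! = 120 arrangements.
Place the green book and the red book at the ends in 2 ways, arrange the remaining 3 in 3! = 6 ways: 2·6 = 12.
Probability = 12/120 = 1/10.

1/10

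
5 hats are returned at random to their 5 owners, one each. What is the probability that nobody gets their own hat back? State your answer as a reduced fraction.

There are 5! = 120 assignments.
By inclusion-exclusion, assignments with no fixed points: C(5,0)·5! − C(5,1)·4! + C(5,2)·3! − C(5,3)·2! + C(5,4)·1! − C(5,5)·0! = 44.
Probability = 44/120 = 11/30.

11/30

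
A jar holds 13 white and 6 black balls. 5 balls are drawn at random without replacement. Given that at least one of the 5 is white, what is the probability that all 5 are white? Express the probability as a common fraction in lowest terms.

Work in counts. Selections with at least one white: C(19,5) − C(6,5) = 11628 − 6 = 11622.
Of those, selections where all 5 are white: C(13,5) = 1287.
Conditional probability = 1287/11622 = 33/298.

33/298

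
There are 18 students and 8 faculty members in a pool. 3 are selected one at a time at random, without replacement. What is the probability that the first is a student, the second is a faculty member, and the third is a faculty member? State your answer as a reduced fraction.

Multiply the conditional probabilities at each draw: 18/26 · 8/25 · 7/24 = 1008/15600 = 21/325.

21/325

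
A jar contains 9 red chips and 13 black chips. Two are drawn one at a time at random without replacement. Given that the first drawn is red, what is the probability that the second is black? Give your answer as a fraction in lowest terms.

After removing one red, 21 remain: 8 red and 13 black.
So the probability the next is black is 13/21.

13/21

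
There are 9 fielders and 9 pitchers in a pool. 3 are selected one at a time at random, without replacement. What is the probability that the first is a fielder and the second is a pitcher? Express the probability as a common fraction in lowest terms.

9/34

Multiply the conditional probabilities at each draw: 9/18 · 9/17 = 81/306 = 9/34.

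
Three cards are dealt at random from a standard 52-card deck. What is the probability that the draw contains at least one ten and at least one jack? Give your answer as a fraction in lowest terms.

188/5525

There are C(52,3) = 22100 possible draws.
By inclusion-exclusion on the complements, draws missing all tens or all jacks: C(48,3) + C(48,3) − C(44,3) = 17296 + 17296 − 13244 = 21348.
So draws with at least one of each: 22100 − 21348 = 752, probability 752/22100 = 188/5525.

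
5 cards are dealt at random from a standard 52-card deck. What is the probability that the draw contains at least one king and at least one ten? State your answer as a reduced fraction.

6509/64974

There are C(52,5) = 2598960 possible draws.
By inclusion-exclusion on the complements, draws missing all kings or all tens: C(48,5) + C(48,5) − C(44,5) = 1712304 + 1712304 − 1086008 = 2338600.
So draws with at least one of each: 2598960 − 2338600 = 260360, probability 260360/2598960 = 6509/64974.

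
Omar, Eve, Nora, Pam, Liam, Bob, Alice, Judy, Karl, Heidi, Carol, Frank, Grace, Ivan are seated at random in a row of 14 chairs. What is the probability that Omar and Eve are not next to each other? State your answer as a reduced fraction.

6/7

There are 14! = 87178291200 arrangements.
Arrangements with Omar and Eve adjacent: 2·13! = 12454041600.
So not adjacent: 87178291200 − 12454041600 = 74724249600, probability 74724249600/87178291200 = 6/7.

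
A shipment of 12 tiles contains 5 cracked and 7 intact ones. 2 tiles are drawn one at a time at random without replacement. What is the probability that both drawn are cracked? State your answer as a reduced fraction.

Multiply the conditional probabilities at each draw: 5/12 · 4/11 = 20/132 = 5/33.

5/33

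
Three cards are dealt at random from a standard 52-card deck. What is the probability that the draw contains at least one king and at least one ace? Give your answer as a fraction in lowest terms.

188/5525

There are C(52,3) = 22100 possible draws.
By inclusion-exclusion on the complements, draws missing all kings or all aces: C(48,3) + C(48,3) − C(44,3) = 17296 + 17296 − 13244 = 21348.
So draws with at least one of each: 22100 − 21348 = 752, probability 752/22100 = 188/5525.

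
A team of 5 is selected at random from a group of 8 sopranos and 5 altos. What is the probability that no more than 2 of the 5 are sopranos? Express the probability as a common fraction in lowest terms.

Total selections: C(13,5) = 1287.
Favorable selections (no more than 2 sopranos): C(8,0)·C(5,5) + C(8,1)·C(5,4) + C(8,2)·C(5,3) = 1 + 40 + 280 = 321.
Probability = 321/1287 = 107/429.

107/429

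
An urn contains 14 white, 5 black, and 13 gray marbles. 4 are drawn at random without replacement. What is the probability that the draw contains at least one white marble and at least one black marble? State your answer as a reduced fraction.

There are C(32,4) = 35960 possible draws.
By inclusion-exclusion on the complements, draws missing all white or all black: C(18,4) + C(27,4) − C(13,4) = 3060 + 17550 − 715 = 19895.
So draws with at least one of each: 35960 − 19895 = 16065, probability 16065/35960 = 3213/7192.

3213/7192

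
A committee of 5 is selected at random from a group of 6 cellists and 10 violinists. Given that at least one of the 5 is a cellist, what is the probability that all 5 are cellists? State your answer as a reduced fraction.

Work in counts. Selections with at least one cellist: C(16,5) − C(10,5) = 4368 − 252 = 4116.
Of those, selections where all 5 are cellists: C(6,5) = 6.
Conditional probability = 6/4116 = 1/686.

1/686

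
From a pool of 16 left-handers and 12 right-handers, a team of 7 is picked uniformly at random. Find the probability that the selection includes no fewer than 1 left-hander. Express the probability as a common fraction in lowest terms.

1494/1495

Total selections: C(28,7) = 1184040.
The complement is all 7 are right-handers: C(12,7) = 792.
Probability = 1 − 792/1184040 = 1183248/1184040 = 1494/1495.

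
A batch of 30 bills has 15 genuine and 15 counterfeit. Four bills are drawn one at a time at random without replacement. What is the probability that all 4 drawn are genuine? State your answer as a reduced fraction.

Multiply the conditional probabilities at each draw: 15/30 · 14/29 · 13/28 · 12/27 = 32760/657720 = 13/261.

13/261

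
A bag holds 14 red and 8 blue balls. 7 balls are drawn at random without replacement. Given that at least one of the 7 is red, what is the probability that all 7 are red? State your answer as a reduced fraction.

Work in counts. Selections with at least one red: C(22,7) − C(8,7) = 170544 − 8 = 170536.
Of those, selections where all 7 are red: C(14,7) = 3432.
Conditional probability = 3432/170536 = 429/21317.

429/21317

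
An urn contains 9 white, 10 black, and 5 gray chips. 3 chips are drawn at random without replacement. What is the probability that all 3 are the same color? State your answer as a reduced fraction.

There are C(24,3) = 2024 ways to draw 3 chips.
All same color: C(9,3) + C(10,3) + C(5,3) = 84 + 120 + 10 = 214.
Probability = 214/2024 = 107/1012.

107/1012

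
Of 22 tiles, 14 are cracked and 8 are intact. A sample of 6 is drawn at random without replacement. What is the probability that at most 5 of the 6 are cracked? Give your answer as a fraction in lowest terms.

There are C(22,6) = 74613 ways to choose the 6.
Favorable selections (at most 5 cracked): C(14,0)·C(8,6) + C(14,1)·C(8,5) + C(14,2)·C(8,4) + C(14,3)·C(8,3) + C(14,4)·C(8,2) + C(14,5)·C(8,1) = 28 + 784 + 6370 + 20384 + 28028 + 16016 = 71610.
Probability = 71610/74613 = 310/323.

310/323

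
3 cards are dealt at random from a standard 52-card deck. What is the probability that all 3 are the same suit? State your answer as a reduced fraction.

22/425

There are C(52,3) = 22100 possible 3-card hands.
Hands of one suit: 4 suits × C(13,3) = 4·286 = 1144.
Probability = 1144/22100 = 22/425.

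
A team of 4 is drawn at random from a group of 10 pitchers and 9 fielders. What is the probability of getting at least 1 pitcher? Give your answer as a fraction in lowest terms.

Total selections: C(19,4) = 3876.
The complement is all 4 are fielders: C(9,4) = 126.
Probability = 1 − 126/3876 = 3750/3876 = 625/646.

625/646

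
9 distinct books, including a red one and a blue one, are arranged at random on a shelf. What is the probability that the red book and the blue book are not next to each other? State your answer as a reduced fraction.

There are 9! = 362880 arrangements.
Arrangements with the red book and the blue book adjacent: 2·8! = 80640.
So not adjacent: 362880 − 80640 = 282240, probability 282240/362880 = 7/9.

7/9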